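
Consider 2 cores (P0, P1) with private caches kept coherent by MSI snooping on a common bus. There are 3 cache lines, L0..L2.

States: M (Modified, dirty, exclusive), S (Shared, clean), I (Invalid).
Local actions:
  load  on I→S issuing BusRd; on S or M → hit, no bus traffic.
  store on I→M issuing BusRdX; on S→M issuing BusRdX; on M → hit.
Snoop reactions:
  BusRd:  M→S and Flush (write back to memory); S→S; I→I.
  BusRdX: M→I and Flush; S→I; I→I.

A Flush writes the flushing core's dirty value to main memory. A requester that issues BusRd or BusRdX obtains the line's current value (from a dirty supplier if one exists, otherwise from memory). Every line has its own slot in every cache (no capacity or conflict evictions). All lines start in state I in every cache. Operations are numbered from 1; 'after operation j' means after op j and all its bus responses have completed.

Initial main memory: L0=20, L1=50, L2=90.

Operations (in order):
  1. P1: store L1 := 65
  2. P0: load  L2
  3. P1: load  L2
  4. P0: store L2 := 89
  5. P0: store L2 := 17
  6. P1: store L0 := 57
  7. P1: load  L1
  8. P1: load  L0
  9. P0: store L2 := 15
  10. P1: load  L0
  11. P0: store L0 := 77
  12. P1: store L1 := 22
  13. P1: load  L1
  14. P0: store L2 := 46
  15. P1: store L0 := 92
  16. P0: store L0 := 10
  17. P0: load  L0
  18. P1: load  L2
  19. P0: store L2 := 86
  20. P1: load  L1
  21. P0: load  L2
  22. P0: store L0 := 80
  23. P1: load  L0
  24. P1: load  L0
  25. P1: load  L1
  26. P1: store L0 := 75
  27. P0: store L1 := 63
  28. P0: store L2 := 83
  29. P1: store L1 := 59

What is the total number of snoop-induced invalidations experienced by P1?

step 1: P1: store L1 := 65  ⟶  IM  (L1)  txn=BusRdX  M[L1]=50
step 2: P0: load  L2  ⟶  SI  (L2)  txn=BusRd  M[L2]=90
step 3: P1: load  L2  ⟶  SS  (L2)  txn=BusRd  M[L2]=90
step 4: P0: store L2 := 89  ⟶  MI  (L2)  txn=BusRdX  M[L2]=90
step 5: P0: store L2 := 17  ⟶  MI  (L2)  txn=∅  M[L2]=90
step 6: P1: store L0 := 57  ⟶  IM  (L0)  txn=BusRdX  M[L0]=20
step 7: P1: load  L1  ⟶  IM  (L1)  txn=∅  M[L1]=50
step 8: P1: load  L0  ⟶  IM  (L0)  txn=∅  M[L0]=20
step 9: P0: store L2 := 15  ⟶  MI  (L2)  txn=∅  M[L2]=90
step 10: P1: load  L0  ⟶  IM  (L0)  txn=∅  M[L0]=20
step 11: P0: store L0 := 77  ⟶  MI  (L0)  txn=BusRdX+Flush  M[L0]=57
step 12: P1: store L1 := 22  ⟶  IM  (L1)  txn=∅  M[L1]=50
step 13: P1: load  L1  ⟶  IM  (L1)  txn=∅  M[L1]=50
step 14: P0: store L2 := 46  ⟶  MI  (L2)  txn=∅  M[L2]=90
step 15: P1: store L0 := 92  ⟶  IM  (L0)  txn=BusRdX+Flush  M[L0]=77
step 16: P0: store L0 := 10  ⟶  MI  (L0)  txn=BusRdX+Flush  M[L0]=92
step 17: P0: load  L0  ⟶  MI  (L0)  txn=∅  M[L0]=92
step 18: P1: load  L2  ⟶  SS  (L2)  txn=BusRd+Flush  M[L2]=46
step 19: P0: store L2 := 86  ⟶  MI  (L2)  txn=BusRdX  M[L2]=46
step 20: P1: load  L1  ⟶  IM  (L1)  txn=∅  M[L1]=50
step 21: P0: load  L2  ⟶  MI  (L2)  txn=∅  M[L2]=46
step 22: P0: store L0 := 80  ⟶  MI  (L0)  txn=∅  M[L0]=92
step 23: P1: load  L0  ⟶  SS  (L0)  txn=BusRd+Flush  M[L0]=80
step 24: P1: load  L0  ⟶  SS  (L0)  txn=∅  M[L0]=80
step 25: P1: load  L1  ⟶  IM  (L1)  txn=∅  M[L1]=50
step 26: P1: store L0 := 75  ⟶  IM  (L0)  txn=BusRdX  M[L0]=80
step 27: P0: store L1 := 63  ⟶  MI  (L1)  txn=BusRdX+Flush  M[L1]=22
step 28: P0: store L2 := 83  ⟶  MI  (L2)  txn=∅  M[L2]=46
step 29: P1: store L1 := 59  ⟶  IM  (L1)  txn=BusRdX+Flush  M[L1]=63

invalidations = 5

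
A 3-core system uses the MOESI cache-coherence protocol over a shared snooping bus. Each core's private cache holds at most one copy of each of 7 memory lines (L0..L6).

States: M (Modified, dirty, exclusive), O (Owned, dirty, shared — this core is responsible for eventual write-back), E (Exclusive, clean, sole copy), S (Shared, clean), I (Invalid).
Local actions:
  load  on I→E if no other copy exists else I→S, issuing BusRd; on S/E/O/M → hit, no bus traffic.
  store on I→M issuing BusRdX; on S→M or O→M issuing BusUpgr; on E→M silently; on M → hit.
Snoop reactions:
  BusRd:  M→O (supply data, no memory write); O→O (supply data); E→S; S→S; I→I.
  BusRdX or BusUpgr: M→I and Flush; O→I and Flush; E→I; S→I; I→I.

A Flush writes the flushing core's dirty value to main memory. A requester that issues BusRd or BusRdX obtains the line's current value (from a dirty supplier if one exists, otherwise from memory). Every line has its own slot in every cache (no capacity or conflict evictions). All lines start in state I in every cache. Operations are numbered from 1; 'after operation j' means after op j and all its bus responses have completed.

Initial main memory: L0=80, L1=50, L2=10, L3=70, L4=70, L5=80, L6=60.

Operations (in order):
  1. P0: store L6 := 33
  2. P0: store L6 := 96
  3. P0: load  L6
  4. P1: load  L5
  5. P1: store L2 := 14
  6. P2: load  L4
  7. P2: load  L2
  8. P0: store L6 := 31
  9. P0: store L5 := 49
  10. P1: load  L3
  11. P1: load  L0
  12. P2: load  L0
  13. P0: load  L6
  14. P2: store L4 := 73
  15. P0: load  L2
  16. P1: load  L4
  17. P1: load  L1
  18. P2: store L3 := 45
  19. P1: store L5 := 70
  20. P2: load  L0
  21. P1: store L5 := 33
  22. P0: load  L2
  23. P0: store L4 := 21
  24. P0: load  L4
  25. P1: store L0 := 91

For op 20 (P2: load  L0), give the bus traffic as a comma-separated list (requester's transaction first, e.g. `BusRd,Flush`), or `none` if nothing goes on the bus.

1. P0: store L6 := 33  bus=[BusRdX]  L6: P0=M P1=I P2=I  mem[L6]=60
2. P0: store L6 := 96  bus=[-]  L6: P0=M P1=I P2=I  mem[L6]=60
3. P0: load  L6  bus=[-]  L6: P0=M P1=I P2=I  mem[L6]=60
4. P1: load  L5  bus=[BusRd]  L5: P0=I P1=E P2=I  mem[L5]=80
5. P1: store L2 := 14  bus=[BusRdX]  L2: P0=I P1=M P2=I  mem[L2]=10
6. P2: load  L4  bus=[BusRd]  L4: P0=I P1=I P2=E  mem[L4]=70
7. P2: load  L2  bus=[BusRd]  L2: P0=I P1=O P2=S  mem[L2]=10
8. P0: store L6 := 31  bus=[-]  L6: P0=M P1=I P2=I  mem[L6]=60
9. P0: store L5 := 49  bus=[BusRdX]  L5: P0=M P1=I P2=I  mem[L5]=80
10. P1: load  L3  bus=[BusRd]  L3: P0=I P1=E P2=I  mem[L3]=70
11. P1: load  L0  bus=[BusRd]  L0: P0=I P1=E P2=I  mem[L0]=80
12. P2: load  L0  bus=[BusRd]  L0: P0=I P1=S P2=S  mem[L0]=80
13. P0: load  L6  bus=[-]  L6: P0=M P1=I P2=I  mem[L6]=60
14. P2: store L4 := 73  bus=[-]  L4: P0=I P1=I P2=M  mem[L4]=70
15. P0: load  L2  bus=[BusRd]  L2: P0=S P1=O P2=S  mem[L2]=10
16. P1: load  L4  bus=[BusRd]  L4: P0=I P1=S P2=O  mem[L4]=70
17. P1: load  L1  bus=[BusRd]  L1: P0=I P1=E P2=I  mem[L1]=50
18. P2: store L3 := 45  bus=[BusRdX]  L3: P0=I P1=I P2=M  mem[L3]=70
19. P1: store L5 := 70  bus=[BusRdX,Flush]  L5: P0=I P1=M P2=I  mem[L5]=49
20. P2: load  L0  bus=[-]  L0: P0=I P1=S P2=S  mem[L0]=80
21. P1: store L5 := 33  bus=[-]  L5: P0=I P1=M P2=I  mem[L5]=49
22. P0: load  L2  bus=[-]  L2: P0=S P1=O P2=S  mem[L2]=10
23. P0: store L4 := 21  bus=[BusRdX,Flush]  L4: P0=M P1=I P2=I  mem[L4]=73
24. P0: load  L4  bus=[-]  L4: P0=M P1=I P2=I  mem[L4]=73
25. P1: store L0 := 91  bus=[BusUpgr]  L0: P0=I P1=M P2=I  mem[L0]=80

bus = none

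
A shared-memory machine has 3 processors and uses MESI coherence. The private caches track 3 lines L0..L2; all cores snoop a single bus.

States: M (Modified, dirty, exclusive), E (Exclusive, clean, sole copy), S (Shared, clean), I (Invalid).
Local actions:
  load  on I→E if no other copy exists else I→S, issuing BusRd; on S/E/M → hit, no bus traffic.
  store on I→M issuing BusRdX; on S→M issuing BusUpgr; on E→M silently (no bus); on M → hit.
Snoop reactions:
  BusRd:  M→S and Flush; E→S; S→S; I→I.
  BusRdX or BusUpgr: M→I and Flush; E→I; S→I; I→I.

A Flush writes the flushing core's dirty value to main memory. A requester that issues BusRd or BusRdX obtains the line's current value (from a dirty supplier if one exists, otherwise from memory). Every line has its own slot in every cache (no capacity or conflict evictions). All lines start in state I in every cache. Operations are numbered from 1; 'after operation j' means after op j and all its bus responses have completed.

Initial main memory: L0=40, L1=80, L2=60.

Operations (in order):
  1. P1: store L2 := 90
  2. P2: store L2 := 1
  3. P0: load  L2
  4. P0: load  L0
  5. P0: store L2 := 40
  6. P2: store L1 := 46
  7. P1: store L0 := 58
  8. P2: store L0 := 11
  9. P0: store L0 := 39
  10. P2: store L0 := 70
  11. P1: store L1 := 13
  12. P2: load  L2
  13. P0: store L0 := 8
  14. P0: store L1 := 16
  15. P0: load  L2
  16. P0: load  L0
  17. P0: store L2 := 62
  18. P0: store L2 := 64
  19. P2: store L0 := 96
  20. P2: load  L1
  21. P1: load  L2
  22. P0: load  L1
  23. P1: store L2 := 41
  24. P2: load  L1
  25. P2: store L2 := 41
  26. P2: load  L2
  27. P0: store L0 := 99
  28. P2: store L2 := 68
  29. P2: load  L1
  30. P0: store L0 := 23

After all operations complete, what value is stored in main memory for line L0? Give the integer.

memory[L0] = 96

1. P1: store L2 := 90  bus=[BusRdX]  L2: P0=I P1=M P2=I  mem[L2]=60
2. P2: store L2 := 1  bus=[BusRdX,Flush]  L2: P0=I P1=I P2=M  mem[L2]=90
3. P0: load  L2  bus=[BusRd,Flush]  L2: P0=S P1=I P2=S  mem[L2]=1
4. P0: load  L0  bus=[BusRd]  L0: P0=E P1=I P2=I  mem[L0]=40
5. P0: store L2 := 40  bus=[BusUpgr]  L2: P0=M P1=I P2=I  mem[L2]=1
6. P2: store L1 := 46  bus=[BusRdX]  L1: P0=I P1=I P2=M  mem[L1]=80
7. P1: store L0 := 58  bus=[BusRdX]  L0: P0=I P1=M P2=I  mem[L0]=40
8. P2: store L0 := 11  bus=[BusRdX,Flush]  L0: P0=I P1=I P2=M  mem[L0]=58
9. P0: store L0 := 39  bus=[BusRdX,Flush]  L0: P0=M P1=I P2=I  mem[L0]=11
10. P2: store L0 := 70  bus=[BusRdX,Flush]  L0: P0=I P1=I P2=M  mem[L0]=39
11. P1: store L1 := 13  bus=[BusRdX,Flush]  L1: P0=I P1=M P2=I  mem[L1]=46
12. P2: load  L2  bus=[BusRd,Flush]  L2: P0=S P1=I P2=S  mem[L2]=40
13. P0: store L0 := 8  bus=[BusRdX,Flush]  L0: P0=M P1=I P2=I  mem[L0]=70
14. P0: store L1 := 16  bus=[BusRdX,Flush]  L1: P0=M P1=I P2=I  mem[L1]=13
15. P0: load  L2  bus=[-]  L2: P0=S P1=I P2=S  mem[L2]=40
16. P0: load  L0  bus=[-]  L0: P0=M P1=I P2=I  mem[L0]=70
17. P0: store L2 := 62  bus=[BusUpgr]  L2: P0=M P1=I P2=I  mem[L2]=40
18. P0: store L2 := 64  bus=[-]  L2: P0=M P1=I P2=I  mem[L2]=40
19. P2: store L0 := 96  bus=[BusRdX,Flush]  L0: P0=I P1=I P2=M  mem[L0]=8
20. P2: load  L1  bus=[BusRd,Flush]  L1: P0=S P1=I P2=S  mem[L1]=16
21. P1: load  L2  bus=[BusRd,Flush]  L2: P0=S P1=S P2=I  mem[L2]=64
22. P0: load  L1  bus=[-]  L1: P0=S P1=I P2=S  mem[L1]=16
23. P1: store L2 := 41  bus=[BusUpgr]  L2: P0=I P1=M P2=I  mem[L2]=64
24. P2: load  L1  bus=[-]  L1: P0=S P1=I P2=S  mem[L1]=16
25. P2: store L2 := 41  bus=[BusRdX,Flush]  L2: P0=I P1=I P2=M  mem[L2]=41
26. P2: load  L2  bus=[-]  L2: P0=I P1=I P2=M  mem[L2]=41
27. P0: store L0 := 99  bus=[BusRdX,Flush]  L0: P0=M P1=I P2=I  mem[L0]=96
28. P2: store L2 := 68  bus=[-]  L2: P0=I P1=I P2=M  mem[L2]=41
29. P2: load  L1  bus=[-]  L1: P0=S P1=I P2=S  mem[L1]=16
30. P0: store L0 := 23  bus=[-]  L0: P0=M P1=I P2=I  mem[L0]=96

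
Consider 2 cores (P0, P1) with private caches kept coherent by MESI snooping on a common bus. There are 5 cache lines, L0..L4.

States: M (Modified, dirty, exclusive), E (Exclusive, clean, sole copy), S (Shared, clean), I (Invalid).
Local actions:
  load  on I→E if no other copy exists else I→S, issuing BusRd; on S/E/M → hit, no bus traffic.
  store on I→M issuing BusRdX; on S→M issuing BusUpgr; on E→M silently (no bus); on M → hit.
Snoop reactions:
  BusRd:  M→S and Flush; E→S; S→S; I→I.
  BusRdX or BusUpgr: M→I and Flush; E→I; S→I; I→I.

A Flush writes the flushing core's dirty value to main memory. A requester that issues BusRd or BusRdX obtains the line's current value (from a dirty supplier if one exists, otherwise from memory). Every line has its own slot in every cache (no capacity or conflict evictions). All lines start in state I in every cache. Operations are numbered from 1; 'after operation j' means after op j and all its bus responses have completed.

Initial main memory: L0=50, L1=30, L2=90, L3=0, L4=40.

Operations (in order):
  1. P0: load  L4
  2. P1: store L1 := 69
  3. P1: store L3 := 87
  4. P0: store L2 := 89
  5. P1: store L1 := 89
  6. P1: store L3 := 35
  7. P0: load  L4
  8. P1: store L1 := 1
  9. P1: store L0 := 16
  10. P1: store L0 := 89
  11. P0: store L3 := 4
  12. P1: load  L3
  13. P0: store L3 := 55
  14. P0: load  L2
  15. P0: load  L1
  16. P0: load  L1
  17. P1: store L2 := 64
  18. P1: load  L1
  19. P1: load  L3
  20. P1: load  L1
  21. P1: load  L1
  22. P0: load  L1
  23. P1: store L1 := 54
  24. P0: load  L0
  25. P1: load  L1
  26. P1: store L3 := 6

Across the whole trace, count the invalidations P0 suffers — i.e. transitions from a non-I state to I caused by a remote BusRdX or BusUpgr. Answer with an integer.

invalidations = 3

  op1 P0: load  L4 → E/I on L4; bus BusRd; mem=40
  op2 P1: store L1 := 69 → I/M on L1; bus BusRdX; mem=30
  op3 P1: store L3 := 87 → I/M on L3; bus BusRdX; mem=0
  op4 P0: store L2 := 89 → M/I on L2; bus BusRdX; mem=90
  op5 P1: store L1 := 89 → I/M on L1; bus (none); mem=30
  op6 P1: store L3 := 35 → I/M on L3; bus (none); mem=0
  op7 P0: load  L4 → E/I on L4; bus (none); mem=40
  op8 P1: store L1 := 1 → I/M on L1; bus (none); mem=30
  op9 P1: store L0 := 16 → I/M on L0; bus BusRdX; mem=50
  op10 P1: store L0 := 89 → I/M on L0; bus (none); mem=50
  op11 P0: store L3 := 4 → M/I on L3; bus BusRdX Flush; mem=35
  op12 P1: load  L3 → S/S on L3; bus BusRd Flush; mem=4
  op13 P0: store L3 := 55 → M/I on L3; bus BusUpgr; mem=4
  op14 P0: load  L2 → M/I on L2; bus (none); mem=90
  op15 P0: load  L1 → S/S on L1; bus BusRd Flush; mem=1
  op16 P0: load  L1 → S/S on L1; bus (none); mem=1
  op17 P1: store L2 := 64 → I/M on L2; bus BusRdX Flush; mem=89
  op18 P1: load  L1 → S/S on L1; bus (none); mem=1
  op19 P1: load  L3 → S/S on L3; bus BusRd Flush; mem=55
  op20 P1: load  L1 → S/S on L1; bus (none); mem=1
  op21 P1: load  L1 → S/S on L1; bus (none); mem=1
  op22 P0: load  L1 → S/S on L1; bus (none); mem=1
  op23 P1: store L1 := 54 → I/M on L1; bus BusUpgr; mem=1
  op24 P0: load  L0 → S/S on L0; bus BusRd Flush; mem=89
  op25 P1: load  L1 → I/M on L1; bus (none); mem=1
  op26 P1: store L3 := 6 → I/M on L3; bus BusUpgr; mem=55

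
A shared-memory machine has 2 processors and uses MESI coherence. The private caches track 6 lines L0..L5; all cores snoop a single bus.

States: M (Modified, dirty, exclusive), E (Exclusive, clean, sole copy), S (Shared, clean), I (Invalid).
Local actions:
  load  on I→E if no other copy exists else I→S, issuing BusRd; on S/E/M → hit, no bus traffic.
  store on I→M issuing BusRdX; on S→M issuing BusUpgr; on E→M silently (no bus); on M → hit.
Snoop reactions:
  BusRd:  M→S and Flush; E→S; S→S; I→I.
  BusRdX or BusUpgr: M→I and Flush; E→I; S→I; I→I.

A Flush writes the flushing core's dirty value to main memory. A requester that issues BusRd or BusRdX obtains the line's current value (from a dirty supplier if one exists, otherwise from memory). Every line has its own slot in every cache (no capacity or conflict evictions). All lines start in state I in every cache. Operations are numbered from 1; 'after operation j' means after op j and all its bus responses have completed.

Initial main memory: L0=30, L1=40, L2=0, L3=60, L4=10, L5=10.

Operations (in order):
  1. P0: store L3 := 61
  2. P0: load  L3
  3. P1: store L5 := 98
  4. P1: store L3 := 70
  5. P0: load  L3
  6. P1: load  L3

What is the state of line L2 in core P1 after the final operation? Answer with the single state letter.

step 1: P0: store L3 := 61  ⟶  MI  (L3)  txn=BusRdX  M[L3]=60
step 2: P0: load  L3  ⟶  MI  (L3)  txn=∅  M[L3]=60
step 3: P1: store L5 := 98  ⟶  IM  (L5)  txn=BusRdX  M[L5]=10
step 4: P1: store L3 := 70  ⟶  IM  (L3)  txn=BusRdX+Flush  M[L3]=61
step 5: P0: load  L3  ⟶  SS  (L3)  txn=BusRd+Flush  M[L3]=70
step 6: P1: load  L3  ⟶  SS  (L3)  txn=∅  M[L3]=70

state = I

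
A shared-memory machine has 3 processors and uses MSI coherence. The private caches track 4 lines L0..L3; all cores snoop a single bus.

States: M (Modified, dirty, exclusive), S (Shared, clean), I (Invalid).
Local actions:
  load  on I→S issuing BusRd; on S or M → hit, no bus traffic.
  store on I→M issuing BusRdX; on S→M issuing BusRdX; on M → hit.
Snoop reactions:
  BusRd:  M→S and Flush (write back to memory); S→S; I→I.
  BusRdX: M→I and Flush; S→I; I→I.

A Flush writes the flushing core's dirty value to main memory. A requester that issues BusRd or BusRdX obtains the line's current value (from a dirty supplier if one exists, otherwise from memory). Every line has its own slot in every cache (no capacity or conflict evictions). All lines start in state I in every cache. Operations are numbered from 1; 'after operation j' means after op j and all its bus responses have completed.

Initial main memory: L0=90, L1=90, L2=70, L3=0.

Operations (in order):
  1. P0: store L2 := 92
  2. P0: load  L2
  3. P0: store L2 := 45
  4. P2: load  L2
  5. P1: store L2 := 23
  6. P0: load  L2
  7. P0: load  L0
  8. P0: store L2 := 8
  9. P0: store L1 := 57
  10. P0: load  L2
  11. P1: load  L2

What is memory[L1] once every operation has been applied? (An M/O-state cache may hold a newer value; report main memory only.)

step 1: P0: store L2 := 92  ⟶  MII  (L2)  txn=BusRdX  M[L2]=70
step 2: P0: load  L2  ⟶  MII  (L2)  txn=∅  M[L2]=70
step 3: P0: store L2 := 45  ⟶  MII  (L2)  txn=∅  M[L2]=70
step 4: P2: load  L2  ⟶  SIS  (L2)  txn=BusRd+Flush  M[L2]=45
step 5: P1: store L2 := 23  ⟶  IMI  (L2)  txn=BusRdX  M[L2]=45
step 6: P0: load  L2  ⟶  SSI  (L2)  txn=BusRd+Flush  M[L2]=23
step 7: P0: load  L0  ⟶  SII  (L0)  txn=BusRd  M[L0]=90
step 8: P0: store L2 := 8  ⟶  MII  (L2)  txn=BusRdX  M[L2]=23
step 9: P0: store L1 := 57  ⟶  MII  (L1)  txn=BusRdX  M[L1]=90
step 10: P0: load  L2  ⟶  MII  (L2)  txn=∅  M[L2]=23
step 11: P1: load  L2  ⟶  SSI  (L2)  txn=BusRd+Flush  M[L2]=8

memory[L1] = 90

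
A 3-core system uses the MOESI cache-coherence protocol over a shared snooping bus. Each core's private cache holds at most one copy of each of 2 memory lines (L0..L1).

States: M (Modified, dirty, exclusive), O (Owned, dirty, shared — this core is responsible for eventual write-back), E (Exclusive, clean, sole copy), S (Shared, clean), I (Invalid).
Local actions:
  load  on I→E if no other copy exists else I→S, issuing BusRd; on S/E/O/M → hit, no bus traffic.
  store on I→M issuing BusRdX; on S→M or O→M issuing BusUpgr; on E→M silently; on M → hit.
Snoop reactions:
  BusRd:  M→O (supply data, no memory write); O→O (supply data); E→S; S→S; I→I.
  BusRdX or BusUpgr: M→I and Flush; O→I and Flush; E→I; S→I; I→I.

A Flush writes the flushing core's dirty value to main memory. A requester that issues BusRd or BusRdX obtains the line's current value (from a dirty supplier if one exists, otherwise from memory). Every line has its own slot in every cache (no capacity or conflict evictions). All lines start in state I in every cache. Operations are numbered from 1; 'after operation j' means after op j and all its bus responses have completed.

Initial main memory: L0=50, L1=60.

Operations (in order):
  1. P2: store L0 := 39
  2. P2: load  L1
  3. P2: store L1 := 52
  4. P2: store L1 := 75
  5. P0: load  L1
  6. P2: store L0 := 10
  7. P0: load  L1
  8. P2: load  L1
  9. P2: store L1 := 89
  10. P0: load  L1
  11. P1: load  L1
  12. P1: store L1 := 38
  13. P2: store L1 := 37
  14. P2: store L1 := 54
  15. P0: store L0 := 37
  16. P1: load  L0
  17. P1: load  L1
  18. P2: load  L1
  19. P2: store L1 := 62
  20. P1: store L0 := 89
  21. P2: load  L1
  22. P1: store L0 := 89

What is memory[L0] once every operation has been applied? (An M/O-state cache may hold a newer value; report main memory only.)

1. P2: store L0 := 39  bus=[BusRdX]  L0: P0=I P1=I P2=M  mem[L0]=50
2. P2: load  L1  bus=[BusRd]  L1: P0=I P1=I P2=E  mem[L1]=60
3. P2: store L1 := 52  bus=[-]  L1: P0=I P1=I P2=M  mem[L1]=60
4. P2: store L1 := 75  bus=[-]  L1: P0=I P1=I P2=M  mem[L1]=60
5. P0: load  L1  bus=[BusRd]  L1: P0=S P1=I P2=O  mem[L1]=60
6. P2: store L0 := 10  bus=[-]  L0: P0=I P1=I P2=M  mem[L0]=50
7. P0: load  L1  bus=[-]  L1: P0=S P1=I P2=O  mem[L1]=60
8. P2: load  L1  bus=[-]  L1: P0=S P1=I P2=O  mem[L1]=60
9. P2: store L1 := 89  bus=[BusUpgr]  L1: P0=I P1=I P2=M  mem[L1]=60
10. P0: load  L1  bus=[BusRd]  L1: P0=S P1=I P2=O  mem[L1]=60
11. P1: load  L1  bus=[BusRd]  L1: P0=S P1=S P2=O  mem[L1]=60
12. P1: store L1 := 38  bus=[BusUpgr,Flush]  L1: P0=I P1=M P2=I  mem[L1]=89
13. P2: store L1 := 37  bus=[BusRdX,Flush]  L1: P0=I P1=I P2=M  mem[L1]=38
14. P2: store L1 := 54  bus=[-]  L1: P0=I P1=I P2=M  mem[L1]=38
15. P0: store L0 := 37  bus=[BusRdX,Flush]  L0: P0=M P1=I P2=I  mem[L0]=10
16. P1: load  L0  bus=[BusRd]  L0: P0=O P1=S P2=I  mem[L0]=10
17. P1: load  L1  bus=[BusRd]  L1: P0=I P1=S P2=O  mem[L1]=38
18. P2: load  L1  bus=[-]  L1: P0=I P1=S P2=O  mem[L1]=38
19. P2: store L1 := 62  bus=[BusUpgr]  L1: P0=I P1=I P2=M  mem[L1]=38
20. P1: store L0 := 89  bus=[BusUpgr,Flush]  L0: P0=I P1=M P2=I  mem[L0]=37
21. P2: load  L1  bus=[-]  L1: P0=I P1=I P2=M  mem[L1]=38
22. P1: store L0 := 89  bus=[-]  L0: P0=I P1=M P2=I  mem[L0]=37

memory[L0] = 37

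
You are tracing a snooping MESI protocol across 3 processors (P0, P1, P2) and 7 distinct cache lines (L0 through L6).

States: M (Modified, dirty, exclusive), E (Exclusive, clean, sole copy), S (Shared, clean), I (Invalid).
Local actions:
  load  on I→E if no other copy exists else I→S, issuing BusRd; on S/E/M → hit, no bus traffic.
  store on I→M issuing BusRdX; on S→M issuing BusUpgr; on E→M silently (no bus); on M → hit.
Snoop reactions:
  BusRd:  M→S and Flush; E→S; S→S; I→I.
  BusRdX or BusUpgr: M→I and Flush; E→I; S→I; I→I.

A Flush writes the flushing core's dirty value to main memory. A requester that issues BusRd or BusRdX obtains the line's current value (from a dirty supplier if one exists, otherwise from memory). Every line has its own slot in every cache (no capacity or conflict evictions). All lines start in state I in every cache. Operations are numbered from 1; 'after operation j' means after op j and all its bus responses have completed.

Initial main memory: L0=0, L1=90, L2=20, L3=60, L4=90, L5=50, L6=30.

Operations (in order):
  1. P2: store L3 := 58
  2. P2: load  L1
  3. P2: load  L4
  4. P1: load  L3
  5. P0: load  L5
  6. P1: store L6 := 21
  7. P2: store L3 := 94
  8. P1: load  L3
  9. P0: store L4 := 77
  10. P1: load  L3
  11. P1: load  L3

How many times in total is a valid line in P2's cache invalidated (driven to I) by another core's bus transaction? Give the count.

step 1: P2: store L3 := 58  ⟶  IIM  (L3)  txn=BusRdX  M[L3]=60
step 2: P2: load  L1  ⟶  IIE  (L1)  txn=BusRd  M[L1]=90
step 3: P2: load  L4  ⟶  IIE  (L4)  txn=BusRd  M[L4]=90
step 4: P1: load  L3  ⟶  ISS  (L3)  txn=BusRd+Flush  M[L3]=58
step 5: P0: load  L5  ⟶  EII  (L5)  txn=BusRd  M[L5]=50
step 6: P1: store L6 := 21  ⟶  IMI  (L6)  txn=BusRdX  M[L6]=30
step 7: P2: store L3 := 94  ⟶  IIM  (L3)  txn=BusUpgr  M[L3]=58
step 8: P1: load  L3  ⟶  ISS  (L3)  txn=BusRd+Flush  M[L3]=94
step 9: P0: store L4 := 77  ⟶  MII  (L4)  txn=BusRdX  M[L4]=90
step 10: P1: load  L3  ⟶  ISS  (L3)  txn=∅  M[L3]=94
step 11: P1: load  L3  ⟶  ISS  (L3)  txn=∅  M[L3]=94

invalidations = 1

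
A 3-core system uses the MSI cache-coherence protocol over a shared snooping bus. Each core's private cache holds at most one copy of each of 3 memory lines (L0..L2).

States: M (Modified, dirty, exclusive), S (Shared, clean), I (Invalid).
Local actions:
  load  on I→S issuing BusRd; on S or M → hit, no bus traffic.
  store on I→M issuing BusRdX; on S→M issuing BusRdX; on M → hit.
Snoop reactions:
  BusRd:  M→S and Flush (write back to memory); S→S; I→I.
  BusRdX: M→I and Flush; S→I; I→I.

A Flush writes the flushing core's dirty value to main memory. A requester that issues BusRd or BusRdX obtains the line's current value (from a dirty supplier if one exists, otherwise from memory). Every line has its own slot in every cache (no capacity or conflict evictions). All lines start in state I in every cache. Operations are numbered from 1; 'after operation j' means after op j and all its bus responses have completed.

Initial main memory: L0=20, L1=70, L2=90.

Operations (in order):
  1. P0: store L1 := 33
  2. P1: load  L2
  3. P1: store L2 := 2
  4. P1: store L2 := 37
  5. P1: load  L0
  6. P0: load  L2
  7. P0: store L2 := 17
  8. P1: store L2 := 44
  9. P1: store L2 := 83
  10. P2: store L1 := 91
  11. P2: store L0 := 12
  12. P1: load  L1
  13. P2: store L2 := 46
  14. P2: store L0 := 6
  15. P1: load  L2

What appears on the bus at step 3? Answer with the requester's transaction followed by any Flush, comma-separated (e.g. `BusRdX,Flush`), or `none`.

1. P0: store L1 := 33  bus=[BusRdX]  L1: P0=M P1=I P2=I  mem[L1]=70
2. P1: load  L2  bus=[BusRd]  L2: P0=I P1=S P2=I  mem[L2]=90
3. P1: store L2 := 2  bus=[BusRdX]  L2: P0=I P1=M P2=I  mem[L2]=90
4. P1: store L2 := 37  bus=[-]  L2: P0=I P1=M P2=I  mem[L2]=90
5. P1: load  L0  bus=[BusRd]  L0: P0=I P1=S P2=I  mem[L0]=20
6. P0: load  L2  bus=[BusRd,Flush]  L2: P0=S P1=S P2=I  mem[L2]=37
7. P0: store L2 := 17  bus=[BusRdX]  L2: P0=M P1=I P2=I  mem[L2]=37
8. P1: store L2 := 44  bus=[BusRdX,Flush]  L2: P0=I P1=M P2=I  mem[L2]=17
9. P1: store L2 := 83  bus=[-]  L2: P0=I P1=M P2=I  mem[L2]=17
10. P2: store L1 := 91  bus=[BusRdX,Flush]  L1: P0=I P1=I P2=M  mem[L1]=33
11. P2: store L0 := 12  bus=[BusRdX]  L0: P0=I P1=I P2=M  mem[L0]=20
12. P1: load  L1  bus=[BusRd,Flush]  L1: P0=I P1=S P2=S  mem[L1]=91
13. P2: store L2 := 46  bus=[BusRdX,Flush]  L2: P0=I P1=I P2=M  mem[L2]=83
14. P2: store L0 := 6  bus=[-]  L0: P0=I P1=I P2=M  mem[L0]=20
15. P1: load  L2  bus=[BusRd,Flush]  L2: P0=I P1=S P2=S  mem[L2]=46

bus = BusRdX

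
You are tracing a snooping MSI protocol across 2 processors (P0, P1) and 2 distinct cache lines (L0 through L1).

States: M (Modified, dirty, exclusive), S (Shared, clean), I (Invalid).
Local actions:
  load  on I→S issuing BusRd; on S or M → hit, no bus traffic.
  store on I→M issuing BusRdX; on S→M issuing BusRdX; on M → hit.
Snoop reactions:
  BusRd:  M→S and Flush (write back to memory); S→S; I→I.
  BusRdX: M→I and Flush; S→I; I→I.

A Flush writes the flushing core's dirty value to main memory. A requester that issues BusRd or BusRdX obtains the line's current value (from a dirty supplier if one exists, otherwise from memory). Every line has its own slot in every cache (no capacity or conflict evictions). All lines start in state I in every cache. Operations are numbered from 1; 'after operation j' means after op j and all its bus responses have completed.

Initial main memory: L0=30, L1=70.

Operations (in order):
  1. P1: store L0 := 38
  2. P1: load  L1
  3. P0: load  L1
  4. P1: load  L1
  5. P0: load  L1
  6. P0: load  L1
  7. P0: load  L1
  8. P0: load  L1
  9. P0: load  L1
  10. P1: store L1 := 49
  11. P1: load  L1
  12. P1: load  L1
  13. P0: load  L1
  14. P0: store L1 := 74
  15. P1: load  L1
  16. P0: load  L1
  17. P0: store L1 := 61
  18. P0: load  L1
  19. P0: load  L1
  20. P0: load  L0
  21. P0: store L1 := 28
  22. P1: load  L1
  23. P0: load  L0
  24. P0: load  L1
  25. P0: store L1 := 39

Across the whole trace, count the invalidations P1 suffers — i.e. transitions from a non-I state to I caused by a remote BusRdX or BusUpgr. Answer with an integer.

invalidations = 3

  op1 P1: store L0 := 38 → I/M on L0; bus BusRdX; mem=30
  op2 P1: load  L1 → I/S on L1; bus BusRd; mem=70
  op3 P0: load  L1 → S/S on L1; bus BusRd; mem=70
  op4 P1: load  L1 → S/S on L1; bus (none); mem=70
  op5 P0: load  L1 → S/S on L1; bus (none); mem=70
  op6 P0: load  L1 → S/S on L1; bus (none); mem=70
  op7 P0: load  L1 → S/S on L1; bus (none); mem=70
  op8 P0: load  L1 → S/S on L1; bus (none); mem=70
  op9 P0: load  L1 → S/S on L1; bus (none); mem=70
  op10 P1: store L1 := 49 → I/M on L1; bus BusRdX; mem=70
  op11 P1: load  L1 → I/M on L1; bus (none); mem=70
  op12 P1: load  L1 → I/M on L1; bus (none); mem=70
  op13 P0: load  L1 → S/S on L1; bus BusRd Flush; mem=49
  op14 P0: store L1 := 74 → M/I on L1; bus BusRdX; mem=49
  op15 P1: load  L1 → S/S on L1; bus BusRd Flush; mem=74
  op16 P0: load  L1 → S/S on L1; bus (none); mem=74
  op17 P0: store L1 := 61 → M/I on L1; bus BusRdX; mem=74
  op18 P0: load  L1 → M/I on L1; bus (none); mem=74
  op19 P0: load  L1 → M/I on L1; bus (none); mem=74
  op20 P0: load  L0 → S/S on L0; bus BusRd Flush; mem=38
  op21 P0: store L1 := 28 → M/I on L1; bus (none); mem=74
  op22 P1: load  L1 → S/S on L1; bus BusRd Flush; mem=28
  op23 P0: load  L0 → S/S on L0; bus (none); mem=38
  op24 P0: load  L1 → S/S on L1; bus (none); mem=28
  op25 P0: store L1 := 39 → M/I on L1; bus BusRdX; mem=28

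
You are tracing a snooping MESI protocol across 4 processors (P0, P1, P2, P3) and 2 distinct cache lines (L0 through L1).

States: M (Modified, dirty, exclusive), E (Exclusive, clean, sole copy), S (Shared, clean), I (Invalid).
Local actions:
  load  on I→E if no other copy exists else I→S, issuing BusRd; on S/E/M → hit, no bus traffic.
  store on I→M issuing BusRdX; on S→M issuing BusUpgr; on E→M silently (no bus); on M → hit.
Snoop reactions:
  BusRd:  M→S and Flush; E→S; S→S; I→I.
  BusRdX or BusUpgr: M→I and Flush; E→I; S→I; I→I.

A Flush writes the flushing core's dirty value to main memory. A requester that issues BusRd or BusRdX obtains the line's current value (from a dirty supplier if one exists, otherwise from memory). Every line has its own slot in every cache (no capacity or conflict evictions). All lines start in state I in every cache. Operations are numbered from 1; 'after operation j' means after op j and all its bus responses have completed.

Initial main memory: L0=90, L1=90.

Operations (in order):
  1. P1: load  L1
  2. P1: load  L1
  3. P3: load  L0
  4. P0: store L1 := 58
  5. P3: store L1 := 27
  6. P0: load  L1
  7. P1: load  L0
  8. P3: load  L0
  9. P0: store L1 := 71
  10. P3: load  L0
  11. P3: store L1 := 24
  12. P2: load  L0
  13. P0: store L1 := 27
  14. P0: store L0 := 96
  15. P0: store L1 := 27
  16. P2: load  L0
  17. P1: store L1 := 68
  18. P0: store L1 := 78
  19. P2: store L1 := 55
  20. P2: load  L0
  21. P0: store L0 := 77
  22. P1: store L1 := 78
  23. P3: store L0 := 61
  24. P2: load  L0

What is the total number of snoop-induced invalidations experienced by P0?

invalidations = 5

1. P1: load  L1  bus=[BusRd]  L1: P0=I P1=E P2=I P3=I  mem[L1]=90
2. P1: load  L1  bus=[-]  L1: P0=I P1=E P2=I P3=I  mem[L1]=90
3. P3: load  L0  bus=[BusRd]  L0: P0=I P1=I P2=I P3=E  mem[L0]=90
4. P0: store L1 := 58  bus=[BusRdX]  L1: P0=M P1=I P2=I P3=I  mem[L1]=90
5. P3: store L1 := 27  bus=[BusRdX,Flush]  L1: P0=I P1=I P2=I P3=M  mem[L1]=58
6. P0: load  L1  bus=[BusRd,Flush]  L1: P0=S P1=I P2=I P3=S  mem[L1]=27
7. P1: load  L0  bus=[BusRd]  L0: P0=I P1=S P2=I P3=S  mem[L0]=90
8. P3: load  L0  bus=[-]  L0: P0=I P1=S P2=I P3=S  mem[L0]=90
9. P0: store L1 := 71  bus=[BusUpgr]  L1: P0=M P1=I P2=I P3=I  mem[L1]=27
10. P3: load  L0  bus=[-]  L0: P0=I P1=S P2=I P3=S  mem[L0]=90
11. P3: store L1 := 24  bus=[BusRdX,Flush]  L1: P0=I P1=I P2=I P3=M  mem[L1]=71
12. P2: load  L0  bus=[BusRd]  L0: P0=I P1=S P2=S P3=S  mem[L0]=90
13. P0: store L1 := 27  bus=[BusRdX,Flush]  L1: P0=M P1=I P2=I P3=I  mem[L1]=24
14. P0: store L0 := 96  bus=[BusRdX]  L0: P0=M P1=I P2=I P3=I  mem[L0]=90
15. P0: store L1 := 27  bus=[-]  L1: P0=M P1=I P2=I P3=I  mem[L1]=24
16. P2: load  L0  bus=[BusRd,Flush]  L0: P0=S P1=I P2=S P3=I  mem[L0]=96
17. P1: store L1 := 68  bus=[BusRdX,Flush]  L1: P0=I P1=M P2=I P3=I  mem[L1]=27
18. P0: store L1 := 78  bus=[BusRdX,Flush]  L1: P0=M P1=I P2=I P3=I  mem[L1]=68
19. P2: store L1 := 55  bus=[BusRdX,Flush]  L1: P0=I P1=I P2=M P3=I  mem[L1]=78
20. P2: load  L0  bus=[-]  L0: P0=S P1=I P2=S P3=I  mem[L0]=96
21. P0: store L0 := 77  bus=[BusUpgr]  L0: P0=M P1=I P2=I P3=I  mem[L0]=96
22. P1: store L1 := 78  bus=[BusRdX,Flush]  L1: P0=I P1=M P2=I P3=I  mem[L1]=55
23. P3: store L0 := 61  bus=[BusRdX,Flush]  L0: P0=I P1=I P2=I P3=M  mem[L0]=77
24. P2: load  L0  bus=[BusRd,Flush]  L0: P0=I P1=I P2=S P3=S  mem[L0]=61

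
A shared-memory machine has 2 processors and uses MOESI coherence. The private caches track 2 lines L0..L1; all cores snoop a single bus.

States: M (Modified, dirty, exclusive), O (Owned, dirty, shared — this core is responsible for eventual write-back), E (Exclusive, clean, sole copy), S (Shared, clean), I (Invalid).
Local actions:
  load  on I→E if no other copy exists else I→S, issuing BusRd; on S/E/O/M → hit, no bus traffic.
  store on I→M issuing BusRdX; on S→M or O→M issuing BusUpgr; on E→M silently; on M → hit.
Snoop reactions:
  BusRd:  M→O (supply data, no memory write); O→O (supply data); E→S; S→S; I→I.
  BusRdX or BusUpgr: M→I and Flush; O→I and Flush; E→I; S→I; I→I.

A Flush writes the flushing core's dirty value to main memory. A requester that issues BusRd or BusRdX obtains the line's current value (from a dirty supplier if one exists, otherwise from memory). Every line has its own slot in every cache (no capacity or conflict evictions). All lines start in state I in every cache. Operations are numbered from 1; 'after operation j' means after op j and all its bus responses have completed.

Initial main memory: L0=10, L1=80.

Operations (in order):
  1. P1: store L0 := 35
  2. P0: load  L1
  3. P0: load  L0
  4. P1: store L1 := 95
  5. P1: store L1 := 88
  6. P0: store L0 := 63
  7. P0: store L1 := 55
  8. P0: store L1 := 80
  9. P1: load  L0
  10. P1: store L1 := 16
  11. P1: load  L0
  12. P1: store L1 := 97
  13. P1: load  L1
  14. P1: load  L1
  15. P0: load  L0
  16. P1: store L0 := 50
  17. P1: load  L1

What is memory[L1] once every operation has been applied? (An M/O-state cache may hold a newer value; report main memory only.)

step 1: P1: store L0 := 35  ⟶  IM  (L0)  txn=BusRdX  M[L0]=10
step 2: P0: load  L1  ⟶  EI  (L1)  txn=BusRd  M[L1]=80
step 3: P0: load  L0  ⟶  SO  (L0)  txn=BusRd  M[L0]=10
step 4: P1: store L1 := 95  ⟶  IM  (L1)  txn=BusRdX  M[L1]=80
step 5: P1: store L1 := 88  ⟶  IM  (L1)  txn=∅  M[L1]=80
step 6: P0: store L0 := 63  ⟶  MI  (L0)  txn=BusUpgr+Flush  M[L0]=35
step 7: P0: store L1 := 55  ⟶  MI  (L1)  txn=BusRdX+Flush  M[L1]=88
step 8: P0: store L1 := 80  ⟶  MI  (L1)  txn=∅  M[L1]=88
step 9: P1: load  L0  ⟶  OS  (L0)  txn=BusRd  M[L0]=35
step 10: P1: store L1 := 16  ⟶  IM  (L1)  txn=BusRdX+Flush  M[L1]=80
step 11: P1: load  L0  ⟶  OS  (L0)  txn=∅  M[L0]=35
step 12: P1: store L1 := 97  ⟶  IM  (L1)  txn=∅  M[L1]=80
step 13: P1: load  L1  ⟶  IM  (L1)  txn=∅  M[L1]=80
step 14: P1: load  L1  ⟶  IM  (L1)  txn=∅  M[L1]=80
step 15: P0: load  L0  ⟶  OS  (L0)  txn=∅  M[L0]=35
step 16: P1: store L0 := 50  ⟶  IM  (L0)  txn=BusUpgr+Flush  M[L0]=63
step 17: P1: load  L1  ⟶  IM  (L1)  txn=∅  M[L1]=80

memory[L1] = 80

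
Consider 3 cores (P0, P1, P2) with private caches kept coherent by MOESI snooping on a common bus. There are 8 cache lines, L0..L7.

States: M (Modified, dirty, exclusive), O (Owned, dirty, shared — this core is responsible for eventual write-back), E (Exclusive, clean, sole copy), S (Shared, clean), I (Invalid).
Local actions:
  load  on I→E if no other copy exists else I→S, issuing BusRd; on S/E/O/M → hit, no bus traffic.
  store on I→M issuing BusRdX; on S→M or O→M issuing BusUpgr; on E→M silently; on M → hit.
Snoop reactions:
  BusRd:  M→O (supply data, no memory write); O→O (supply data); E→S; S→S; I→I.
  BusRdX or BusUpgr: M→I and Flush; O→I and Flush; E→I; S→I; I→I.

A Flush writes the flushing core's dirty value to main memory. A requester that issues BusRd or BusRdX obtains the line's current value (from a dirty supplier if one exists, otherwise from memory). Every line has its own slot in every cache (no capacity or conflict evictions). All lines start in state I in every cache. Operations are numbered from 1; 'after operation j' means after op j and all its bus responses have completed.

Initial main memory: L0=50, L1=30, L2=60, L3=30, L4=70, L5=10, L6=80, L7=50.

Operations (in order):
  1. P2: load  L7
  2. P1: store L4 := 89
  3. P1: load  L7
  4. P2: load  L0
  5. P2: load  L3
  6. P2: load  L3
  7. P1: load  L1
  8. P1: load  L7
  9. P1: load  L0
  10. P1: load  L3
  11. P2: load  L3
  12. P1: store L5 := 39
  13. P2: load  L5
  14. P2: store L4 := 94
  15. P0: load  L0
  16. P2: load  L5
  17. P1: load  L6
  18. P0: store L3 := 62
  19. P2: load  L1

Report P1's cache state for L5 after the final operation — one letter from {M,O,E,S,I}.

step 1: P2: load  L7  ⟶  IIE  (L7)  txn=BusRd  M[L7]=50
step 2: P1: store L4 := 89  ⟶  IMI  (L4)  txn=BusRdX  M[L4]=70
step 3: P1: load  L7  ⟶  ISS  (L7)  txn=BusRd  M[L7]=50
step 4: P2: load  L0  ⟶  IIE  (L0)  txn=BusRd  M[L0]=50
step 5: P2: load  L3  ⟶  IIE  (L3)  txn=BusRd  M[L3]=30
step 6: P2: load  L3  ⟶  IIE  (L3)  txn=∅  M[L3]=30
step 7: P1: load  L1  ⟶  IEI  (L1)  txn=BusRd  M[L1]=30
step 8: P1: load  L7  ⟶  ISS  (L7)  txn=∅  M[L7]=50
step 9: P1: load  L0  ⟶  ISS  (L0)  txn=BusRd  M[L0]=50
step 10: P1: load  L3  ⟶  ISS  (L3)  txn=BusRd  M[L3]=30
step 11: P2: load  L3  ⟶  ISS  (L3)  txn=∅  M[L3]=30
step 12: P1: store L5 := 39  ⟶  IMI  (L5)  txn=BusRdX  M[L5]=10
step 13: P2: load  L5  ⟶  IOS  (L5)  txn=BusRd  M[L5]=10
step 14: P2: store L4 := 94  ⟶  IIM  (L4)  txn=BusRdX+Flush  M[L4]=89
step 15: P0: load  L0  ⟶  SSS  (L0)  txn=BusRd  M[L0]=50
step 16: P2: load  L5  ⟶  IOS  (L5)  txn=∅  M[L5]=10
step 17: P1: load  L6  ⟶  IEI  (L6)  txn=BusRd  M[L6]=80
step 18: P0: store L3 := 62  ⟶  MII  (L3)  txn=BusRdX  M[L3]=30
step 19: P2: load  L1  ⟶  ISS  (L1)  txn=BusRd  M[L1]=30

state = O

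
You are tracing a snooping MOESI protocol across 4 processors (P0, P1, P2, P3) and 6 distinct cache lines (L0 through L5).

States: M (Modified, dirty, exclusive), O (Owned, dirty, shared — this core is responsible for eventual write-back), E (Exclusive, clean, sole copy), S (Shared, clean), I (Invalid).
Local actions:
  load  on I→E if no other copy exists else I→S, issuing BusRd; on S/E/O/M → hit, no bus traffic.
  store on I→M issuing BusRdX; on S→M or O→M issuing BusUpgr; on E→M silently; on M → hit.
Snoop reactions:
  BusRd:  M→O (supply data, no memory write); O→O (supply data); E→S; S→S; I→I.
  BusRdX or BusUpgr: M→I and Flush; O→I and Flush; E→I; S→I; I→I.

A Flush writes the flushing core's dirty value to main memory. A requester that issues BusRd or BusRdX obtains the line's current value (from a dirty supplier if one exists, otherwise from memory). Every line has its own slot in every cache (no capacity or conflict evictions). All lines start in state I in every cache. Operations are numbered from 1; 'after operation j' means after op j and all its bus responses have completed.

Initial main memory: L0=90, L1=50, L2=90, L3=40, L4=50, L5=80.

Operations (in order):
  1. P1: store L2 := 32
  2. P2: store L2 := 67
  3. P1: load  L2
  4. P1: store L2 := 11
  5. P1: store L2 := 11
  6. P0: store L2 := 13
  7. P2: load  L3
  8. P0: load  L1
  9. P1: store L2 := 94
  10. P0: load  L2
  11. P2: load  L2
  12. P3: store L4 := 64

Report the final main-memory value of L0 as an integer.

memory[L0] = 90

1. P1: store L2 := 32  bus=[BusRdX]  L2: P0=I P1=M P2=I P3=I  mem[L2]=90
2. P2: store L2 := 67  bus=[BusRdX,Flush]  L2: P0=I P1=I P2=M P3=I  mem[L2]=32
3. P1: load  L2  bus=[BusRd]  L2: P0=I P1=S P2=O P3=I  mem[L2]=32
4. P1: store L2 := 11  bus=[BusUpgr,Flush]  L2: P0=I P1=M P2=I P3=I  mem[L2]=67
5. P1: store L2 := 11  bus=[-]  L2: P0=I P1=M P2=I P3=I  mem[L2]=67
6. P0: store L2 := 13  bus=[BusRdX,Flush]  L2: P0=M P1=I P2=I P3=I  mem[L2]=11
7. P2: load  L3  bus=[BusRd]  L3: P0=I P1=I P2=E P3=I  mem[L3]=40
8. P0: load  L1  bus=[BusRd]  L1: P0=E P1=I P2=I P3=I  mem[L1]=50
9. P1: store L2 := 94  bus=[BusRdX,Flush]  L2: P0=I P1=M P2=I P3=I  mem[L2]=13
10. P0: load  L2  bus=[BusRd]  L2: P0=S P1=O P2=I P3=I  mem[L2]=13
11. P2: load  L2  bus=[BusRd]  L2: P0=S P1=O P2=S P3=I  mem[L2]=13
12. P3: store L4 := 64  bus=[BusRdX]  L4: P0=I P1=I P2=I P3=M  mem[L4]=50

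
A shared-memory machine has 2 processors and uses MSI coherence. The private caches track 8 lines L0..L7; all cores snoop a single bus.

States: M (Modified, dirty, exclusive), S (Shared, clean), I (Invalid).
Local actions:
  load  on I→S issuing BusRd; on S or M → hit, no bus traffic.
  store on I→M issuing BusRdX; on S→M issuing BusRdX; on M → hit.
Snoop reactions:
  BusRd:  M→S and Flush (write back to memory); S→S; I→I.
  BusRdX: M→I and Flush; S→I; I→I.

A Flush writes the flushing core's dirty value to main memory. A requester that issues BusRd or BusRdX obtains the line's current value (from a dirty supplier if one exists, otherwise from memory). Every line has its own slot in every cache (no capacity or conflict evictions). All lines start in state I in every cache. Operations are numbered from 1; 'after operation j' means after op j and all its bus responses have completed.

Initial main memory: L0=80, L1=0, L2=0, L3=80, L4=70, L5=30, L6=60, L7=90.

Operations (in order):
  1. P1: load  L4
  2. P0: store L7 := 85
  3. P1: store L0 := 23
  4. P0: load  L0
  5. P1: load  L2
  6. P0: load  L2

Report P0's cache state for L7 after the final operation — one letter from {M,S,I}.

state = M

  op1 P1: load  L4 → I/S on L4; bus BusRd; mem=70
  op2 P0: store L7 := 85 → M/I on L7; bus BusRdX; mem=90
  op3 P1: store L0 := 23 → I/M on L0; bus BusRdX; mem=80
  op4 P0: load  L0 → S/S on L0; bus BusRd Flush; mem=23
  op5 P1: load  L2 → I/S on L2; bus BusRd; mem=0
  op6 P0: load  L2 → S/S on L2; bus BusRd; mem=0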